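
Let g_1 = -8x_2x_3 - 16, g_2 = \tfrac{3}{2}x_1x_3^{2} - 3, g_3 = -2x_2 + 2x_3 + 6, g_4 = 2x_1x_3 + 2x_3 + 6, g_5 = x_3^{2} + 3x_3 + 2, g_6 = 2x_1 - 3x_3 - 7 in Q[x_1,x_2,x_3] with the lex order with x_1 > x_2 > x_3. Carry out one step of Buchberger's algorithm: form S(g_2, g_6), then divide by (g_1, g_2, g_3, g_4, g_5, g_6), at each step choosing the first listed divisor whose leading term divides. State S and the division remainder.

lcm(LM(g_2), LM(g_6)) = x_1x_3^{2}.
S = (lcm/LT(g_2))·g_2 − (lcm/LT(g_6))·g_6 = \tfrac{3}{2}x_3^{3} + \tfrac{7}{2}x_3^{2} - 2.
Reduce S modulo (g_1, g_2, g_3, g_4, g_5, g_6) in that order:
  leading term x_3^{3}: subtract (\tfrac{3}{2}x_3)·g_5 from \tfrac{3}{2}x_3^{3} + \tfrac{7}{2}x_3^{2} - 2 → -x_3^{2} - 3x_3 - 2
  leading term x_3^{2}: subtract (-1)·g_5 from -x_3^{2} - 3x_3 - 2 → 0
The remainder is 0, so this S-polynomial contributes no new basis element.

S(g_2, g_6) = \tfrac{3}{2}x_3^{3} + \tfrac{7}{2}x_3^{2} - 2; remainder on division = 0.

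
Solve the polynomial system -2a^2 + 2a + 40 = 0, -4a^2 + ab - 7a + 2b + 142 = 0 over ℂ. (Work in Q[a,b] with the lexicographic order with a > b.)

{(5, -1), (-4, 53)}

Compute a lex Gröbner basis by Buchberger's algorithm.
f_1 = -2a^2 + 2a + 40, LT = a^2.
f_2 = -4a^2 + ab - 7a + 2b + 142, LT = a^2.

S(f_1,f_2): lcm = a^2. S = 1/4ab - 11/4a + 1/2b + 31/2.
  leading term ab: no divisor's leading term divides it; move 1/4ab to the remainder.
  leading term a: no divisor's leading term divides it; move -11/4a to the remainder.
  leading term b: no divisor's leading term divides it; move 1/2b to the remainder.
  leading term 1: no divisor's leading term divides it; move 31/2 to the remainder.
  remainder 1/4ab - 11/4a + 1/2b + 31/2 ≠ 0; add h_3 = 1/4ab - 11/4a + 1/2b + 31/2 to the basis.

S(f_1,h_3): lcm = a^2b. S = 11a^2 - 3ab - 62a - 20b.
  leading term a^2: subtract (-11/2)·f_1 from 11a^2 - 3ab - 62a - 20b → -3ab - 51a - 20b + 220
  leading term ab: subtract (-12)·h_3 from -3ab - 51a - 20b + 220 → -84a - 14b + 406
  leading term a: no divisor's leading term divides it; move -84a to the remainder.
  leading term b: no divisor's leading term divides it; move -14b to the remainder.
  leading term 1: no divisor's leading term divides it; move 406 to the remainder.
  remainder -84a - 14b + 406 ≠ 0; add h_4 = -84a - 14b + 406 to the basis.

S(f_2,h_3): lcm = a^2b. S = 11a^2 - 1/4ab^2 - 1/4ab - 62a - 1/2b^2 - 71/2b.
  leading term a^2: subtract (-11/2)·f_1 from 11a^2 - 1/4ab^2 - 1/4ab - 62a - 1/2b^2 - 71/2b → -1/4ab^2 - 1/4ab - 51a - 1/2b^2 - 71/2b + 220
  leading term ab^2: subtract (-b)·h_3 from -1/4ab^2 - 1/4ab - 51a - 1/2b^2 - 71/2b + 220 → -3ab - 51a - 20b + 220
  leading term ab: subtract (-12)·h_3 from -3ab - 51a - 20b + 220 → -84a - 14b + 406
  leading term a: subtract (1)·h_4 from -84a - 14b + 406 → 0
  remainder 0.

S(f_1,h_4): lcm = a^2. S = -1/6ab + 23/6a - 20.
  leading term ab: subtract (-2/3)·h_3 from -1/6ab + 23/6a - 20 → 2a + 1/3b - 29/3
  leading term a: subtract (-1/42)·h_4 from 2a + 1/3b - 29/3 → 0
  remainder 0.

S(f_2,h_4): lcm = a^2. S = -5/12ab + 79/12a - 1/2b - 71/2.
  leading term ab: subtract (-5/3)·h_3 from -5/12ab + 79/12a - 1/2b - 71/2 → 2a + 1/3b - 29/3
  leading term a: subtract (-1/42)·h_4 from 2a + 1/3b - 29/3 → 0
  remainder 0.

S(h_3,h_4): lcm = ab. S = -11a - 1/6b^2 + 41/6b + 62.
  leading term a: subtract (11/84)·h_4 from -11a - 1/6b^2 + 41/6b + 62 → -1/6b^2 + 26/3b + 53/6
  leading term b^2: no divisor's leading term divides it; move -1/6b^2 to the remainder.
  leading term b: no divisor's leading term divides it; move 26/3b to the remainder.
  leading term 1: no divisor's leading term divides it; move 53/6 to the remainder.
  remainder -1/6b^2 + 26/3b + 53/6 ≠ 0; add h_5 = -1/6b^2 + 26/3b + 53/6 to the basis.

S(f_1,h_5): leading monomials are coprime, so the S-polynomial reduces to 0 (Buchberger's first criterion).
S(f_2,h_5): leading monomials are coprime, so the S-polynomial reduces to 0 (Buchberger's first criterion).
S(h_3,h_5): lcm = ab^2. S = 41ab + 53a + 2b^2 + 62b.
  leading term ab: subtract (164)·h_3 from 41ab + 53a + 2b^2 + 62b → 504a + 2b^2 - 20b - 2542
  leading term a: subtract (-6)·h_4 from 504a + 2b^2 - 20b - 2542 → 2b^2 - 104b - 106
  leading term b^2: subtract (-12)·h_5 from 2b^2 - 104b - 106 → 0
  remainder 0.

S(h_4,h_5): leading monomials are coprime, so the S-polynomial reduces to 0 (Buchberger's first criterion).
Every S-polynomial of the final basis reduces to 0, so we have a Gröbner basis.
Inter-reduce: drop elements whose leading term is divisible by another's, tail-reduce, and make monic.
Reduced Gröbner basis: {a + 1/6b - 29/6, b^2 - 52b - 53}.

Elimination: the polynomial b^2 - 52b - 53 lies in the elimination ideal for b, so b ∈ {-1, 53}. For each such b, the remaining basis elements (now univariate) give the rest of the solution.
  b = -1: the earlier basis element becomes a - 5 = 0, giving a = 5 — point (5, -1).
  b = 53: the earlier basis element becomes a + 4 = 0, giving a = -4 — point (-4, 53).
Substituting each solution back into the original system confirms all equations vanish.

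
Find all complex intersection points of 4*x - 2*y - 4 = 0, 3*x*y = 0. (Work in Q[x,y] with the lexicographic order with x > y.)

Compute a lex Gröbner basis by Buchberger's algorithm.
f_1 = 4*x - 2*y - 4, LT = x.
f_2 = 3*x*y, LT = x*y.

S(f_1,f_2): lcm = x*y. S = -1/2*y**2 - y.
  leading term y**2: no divisor's leading term divides it; move -1/2*y**2 to the remainder.
  leading term y: no divisor's leading term divides it; move -y to the remainder.
  remainder -1/2*y**2 - y ≠ 0; add h_3 = -1/2*y**2 - y to the basis.

The other S-polynomials (S(f_1,h_3), S(f_2,h_3)) all reduce to 0 modulo the current basis, so we have a Gröbner basis.
Inter-reduce: drop elements whose leading term is divisible by another's, tail-reduce, and make monic.
Reduced Gröbner basis: {x - 1/2*y - 1, y**2 + 2*y}.

From the last basis element, y**2 + 2*y = 0, so y takes values in {-2, 0}. Each choice, substituted upward through the basis, yields the corresponding point(s) of the solution set.
  y = -2: the earlier basis element becomes x = 0, giving x = 0 — point (0, -2).
  y = 0: the earlier basis element becomes x - 1 = 0, giving x = 1 — point (1, 0).

{(0, -2), (1, 0)}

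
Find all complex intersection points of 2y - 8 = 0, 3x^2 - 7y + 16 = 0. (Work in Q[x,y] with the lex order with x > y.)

Compute a lex Gröbner basis by Buchberger's algorithm.
f_1 = 2y - 8, LT = y.
f_2 = 3x^2 - 7y + 16, LT = x^2.

The S-polynomials (S(f_1,f_2)) all reduce to 0 modulo the current basis, so we have a Gröbner basis.
Inter-reduce: drop elements whose leading term is divisible by another's, tail-reduce, and make monic.
Reduced Gröbner basis: {x^2 - 4, y - 4}.

Elimination: the polynomial y - 4 lies in the elimination ideal for y, so y ∈ {4}. For each such y, the remaining basis elements (now univariate) give the rest of the solution.
  y = 4: the earlier basis element becomes x^2 - 4 = 0, giving x = -2, 2 — points (-2, 4), (2, 4).

{(-2, 4), (2, 4)}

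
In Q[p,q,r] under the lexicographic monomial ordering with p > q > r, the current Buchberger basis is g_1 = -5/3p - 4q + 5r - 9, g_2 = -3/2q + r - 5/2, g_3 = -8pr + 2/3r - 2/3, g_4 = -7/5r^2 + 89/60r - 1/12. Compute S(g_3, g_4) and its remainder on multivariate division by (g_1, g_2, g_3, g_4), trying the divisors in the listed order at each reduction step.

S(g_3, g_4) = 89/84pr - 5/84p - 1/12r^2 + 1/12r; remainder on division = 0.

lcm(LM(g_3), LM(g_4)) = pr^2.
S = (lcm/LT(g_3))·g_3 − (lcm/LT(g_4))·g_4 = 89/84pr - 5/84p - 1/12r^2 + 1/12r.
Reduce S modulo (g_1, g_2, g_3, g_4) in that order:
  leading term pr: subtract (-89/140r)·g_1 from 89/84pr - 5/84p - 1/12r^2 + 1/12r → -5/84p - 89/35qr + 65/21r^2 - 592/105r
  leading term p: subtract (1/28)·g_1 from -5/84p - 89/35qr + 65/21r^2 - 592/105r → -89/35qr + 1/7q + 65/21r^2 - 349/60r + 9/28
  leading term qr: subtract (178/105r)·g_2 from -89/35qr + 1/7q + 65/21r^2 - 349/60r + 9/28 → 1/7q + 7/5r^2 - 221/140r + 9/28
  leading term q: subtract (-2/21)·g_2 from 1/7q + 7/5r^2 - 221/140r + 9/28 → 7/5r^2 - 89/60r + 1/12
  leading term r^2: subtract (-1)·g_4 from 7/5r^2 - 89/60r + 1/12 → 0
The remainder is 0, so this S-polynomial contributes no new basis element.
An S-polynomial is built so that the two leading terms cancel; whether anything survives reduction is exactly the Gröbner-basis criterion.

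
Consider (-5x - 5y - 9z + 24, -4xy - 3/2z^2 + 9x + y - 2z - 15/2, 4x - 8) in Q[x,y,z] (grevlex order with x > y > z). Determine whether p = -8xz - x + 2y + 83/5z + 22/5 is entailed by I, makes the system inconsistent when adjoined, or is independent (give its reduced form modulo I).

First compute the reduced Gröbner basis of I by Buchberger's algorithm.
f_1 = -5x - 5y - 9z + 24, LT = x.
f_2 = -4xy - 3/2z^2 + 9x + y - 2z - 15/2, LT = xy.
f_3 = 4x - 8, LT = x.

S(f_1,f_2): lcm = xy. S = y^2 + 9/5yz - 3/8z^2 + 9/4x - 91/20y - 1/2z - 15/8.
  reduce S modulo (f_1, f_2, f_3):
  remainder y^2 + 9/5yz - 3/8z^2 - 34/5y - 91/20z + 357/40 ≠ 0; add h_4 = y^2 + 9/5yz - 3/8z^2 - 34/5y - 91/20z + 357/40 to the basis.

S(f_1,f_3): lcm = x. S = y + 9/5z - 14/5.
  reduce S modulo (f_1, f_2, f_3, h_4):
  remainder y + 9/5z - 14/5 ≠ 0; add h_5 = y + 9/5z - 14/5 to the basis.

S(f_2,f_3): lcm = xy. S = 3/8z^2 - 9/4x + 7/4y + 1/2z + 15/8.
  reduce S modulo (f_1, f_2, f_3, h_4, h_5):
  remainder 3/8z^2 - 53/20z + 91/40 ≠ 0; add h_6 = 3/8z^2 - 53/20z + 91/40 to the basis.

The other S-polynomials (S(f_1,h_4), S(f_2,h_4), S(f_3,h_4), S(f_1,h_5), S(f_2,h_5), S(f_3,h_5), S(h_4,h_5), S(f_1,h_6), S(f_2,h_6), S(f_3,h_6), S(h_4,h_6), S(h_5,h_6)) all reduce to 0 modulo the current basis, so we have a Gröbner basis.
Inter-reduce: drop elements whose leading term is divisible by another's, tail-reduce, and make monic.
Reduced Gröbner basis: {z^2 - 106/15z + 91/15, x - 2, y + 9/5z - 14/5}.
Label its elements g_1 = z^2 - 106/15z + 91/15, g_2 = x - 2, g_3 = y + 9/5z - 14/5.

Reduce p = -8xz - x + 2y + 83/5z + 22/5 modulo G:
  leading term xz: subtract (-8z)·g_2 from -8xz - x + 2y + 83/5z + 22/5 → -x + 2y + 3/5z + 22/5
  leading term x: subtract (-1)·g_2 from -x + 2y + 3/5z + 22/5 → 2y + 3/5z + 12/5
  leading term y: subtract (2)·g_3 from 2y + 3/5z + 12/5 → -3z + 8
  leading term z: no divisor's leading term divides it; move -3z to the remainder.
  leading term 1: no divisor's leading term divides it; move 8 to the remainder.
  normal form = -3z + 8.
The normal form is nonzero, so p ∉ I. Since p minus its normal form lies in I, I + (p) = I + (r) where r = -3z + 8; decide whether this ideal is the whole ring.
Run Buchberger on G together with r (pairs among the g_i already reduce to 0 since G is a Gröbner basis):
g_1 = z^2 - 106/15z + 91/15, LT = z^2.
g_2 = x - 2, LT = x.
g_3 = y + 9/5z - 14/5, LT = y.
r = -3z + 8, LT = z.

S(g_1,r): lcm = z^2. S = -22/5z + 91/15.
  reduce S modulo (g_1, g_2, g_3, r):
  remainder -17/3 ≠ 0; add m_5 = -17/3 to the basis.

The other S-polynomials (S(g_1,g_2), S(g_1,g_3), S(g_2,g_3), S(g_2,r), S(g_3,r), S(g_1,m_5), S(g_2,m_5), S(g_3,m_5), S(r,m_5)) all reduce to 0 modulo the current basis, so we have a Gröbner basis.
Inter-reduce: drop elements whose leading term is divisible by another's, tail-reduce, and make monic.
Reduced Gröbner basis: {1}.
The reduced Gröbner basis of I + (p) is {1}: the ideal is the whole ring, so the enlarged system has no common solution — adjoining p is inconsistent.

The remainder on division by a Gröbner basis is unique — it is the normal form.

Adjoining -8xz - x + 2y + 83/5z + 22/5 makes the ideal the whole ring: the system is inconsistent.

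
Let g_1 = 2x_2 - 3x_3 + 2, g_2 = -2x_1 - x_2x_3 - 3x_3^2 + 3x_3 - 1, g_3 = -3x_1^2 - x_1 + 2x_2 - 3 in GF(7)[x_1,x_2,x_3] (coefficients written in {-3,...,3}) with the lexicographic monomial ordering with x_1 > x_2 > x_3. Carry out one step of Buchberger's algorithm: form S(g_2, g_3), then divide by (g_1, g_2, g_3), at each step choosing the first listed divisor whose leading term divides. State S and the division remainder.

S(g_2, g_3) = -3x_1x_2x_3 - 2x_1x_3^2 + 2x_1x_3 - x_1 + 3x_2 - 1; remainder on division = -2x_3^4 + 2x_3^3 - 2x_3^2.

lcm(LM(g_2), LM(g_3)) = x_1^2.
S = (lcm/LT(g_2))·g_2 − (lcm/LT(g_3))·g_3 = -3x_1x_2x_3 - 2x_1x_3^2 + 2x_1x_3 - x_1 + 3x_2 - 1.
Reduce S modulo (g_1, g_2, g_3) in that order:
  leading term x_1x_2x_3: subtract (2x_1x_3)·g_1 from -3x_1x_2x_3 - 2x_1x_3^2 + 2x_1x_3 - x_1 + 3x_2 - 1 → -3x_1x_3^2 - 2x_1x_3 - x_1 + 3x_2 - 1
  leading term x_1x_3^2: subtract (-2x_3^2)·g_2 from -3x_1x_3^2 - 2x_1x_3 - x_1 + 3x_2 - 1 → -2x_1x_3 - x_1 - 2x_2x_3^3 + 3x_2 + x_3^4 - x_3^3 - 2x_3^2 - 1
  leading term x_1x_3: subtract (x_3)·g_2 from -2x_1x_3 - x_1 - 2x_2x_3^3 + 3x_2 + x_3^4 - x_3^3 - 2x_3^2 - 1 → -x_1 - 2x_2x_3^3 + x_2x_3^2 + 3x_2 + x_3^4 + 2x_3^3 + 2x_3^2 + x_3 - 1
  leading term x_1: subtract (-3)·g_2 from -x_1 - 2x_2x_3^3 + x_2x_3^2 + 3x_2 + x_3^4 + 2x_3^3 + 2x_3^2 + x_3 - 1 → -2x_2x_3^3 + x_2x_3^2 - 3x_2x_3 + 3x_2 + x_3^4 + 2x_3^3 + 3x_3 + 3
  leading term x_2x_3^3: subtract (-x_3^3)·g_1 from -2x_2x_3^3 + x_2x_3^2 - 3x_2x_3 + 3x_2 + x_3^4 + 2x_3^3 + 3x_3 + 3 → x_2x_3^2 - 3x_2x_3 + 3x_2 - 2x_3^4 - 3x_3^3 + 3x_3 + 3
  leading term x_2x_3^2: subtract (-3x_3^2)·g_1 from x_2x_3^2 - 3x_2x_3 + 3x_2 - 2x_3^4 - 3x_3^3 + 3x_3 + 3 → -3x_2x_3 + 3x_2 - 2x_3^4 + 2x_3^3 - x_3^2 + 3x_3 + 3
  leading term x_2x_3: subtract (2x_3)·g_1 from -3x_2x_3 + 3x_2 - 2x_3^4 + 2x_3^3 - x_3^2 + 3x_3 + 3 → 3x_2 - 2x_3^4 + 2x_3^3 - 2x_3^2 - x_3 + 3
  leading term x_2: subtract (-2)·g_1 from 3x_2 - 2x_3^4 + 2x_3^3 - 2x_3^2 - x_3 + 3 → -2x_3^4 + 2x_3^3 - 2x_3^2
  leading term x_3^4: no divisor's leading term divides it; move -2x_3^4 to the remainder.
  leading term x_3^3: no divisor's leading term divides it; move 2x_3^3 to the remainder.
  leading term x_3^2: no divisor's leading term divides it; move -2x_3^2 to the remainder.
The remainder -2x_3^4 + 2x_3^3 - 2x_3^2 is nonzero, so it would be added as the next basis element.
An S-polynomial is built so that the two leading terms cancel; whether anything survives reduction is exactly the Gröbner-basis criterion.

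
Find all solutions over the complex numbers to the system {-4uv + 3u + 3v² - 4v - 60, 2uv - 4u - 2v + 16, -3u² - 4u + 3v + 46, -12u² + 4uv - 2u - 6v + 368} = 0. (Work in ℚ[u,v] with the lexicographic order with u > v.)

{(-5, 3)}

Compute a lex Gröbner basis by Buchberger's algorithm.
f_1 = -4uv + 3u + 3v² - 4v - 60, LT = uv.
f_2 = 2uv - 4u - 2v + 16, LT = uv.
f_3 = -3u² - 4u + 3v + 46, LT = u².
f_4 = -12u² + 4uv - 2u - 6v + 368, LT = u².

S(f_1,f_2): lcm = uv. S = 5/4u - ¾v² + 2v + 7.
  reduce S modulo (f_1, f_2, f_3, f_4):
  remainder 5/4u - ¾v² + 2v + 7 ≠ 0; add h_5 = 5/4u - ¾v² + 2v + 7 to the basis.

S(f_1,f_3): lcm = u²v. S = -¾u² - ¾uv² - ⅓uv + 15u + v² + 46/3v.
  reduce S modulo (f_1, f_2, f_3, f_4, h_5):
  remainder -9/16v³ + 411/40v² + 529/240v - 839/10 ≠ 0; add h_6 = -9/16v³ + 411/40v² + 529/240v - 839/10 to the basis.

S(f_1,f_4): lcm = u²v. S = -¾u² - 5/12uv² + ⅚uv + 15u - ½v² + 92/3v.
  reduce S modulo (f_1, f_2, f_3, f_4, h_5, h_6):
  remainder 133/30v² + 2213/270v - 2902/45 ≠ 0; add h_7 = 133/30v² + 2213/270v - 2902/45 to the basis.

S(f_2,f_3): lcm = u²v. S = -2u² - 7/3uv + 8u + v² + 46/3v.
  reduce S modulo (f_1, f_2, f_3, f_4, h_5, h_6, h_7):
  remainder -8504/1197v + 8504/399 ≠ 0; add h_8 = -8504/1197v + 8504/399 to the basis.

The other S-polynomials (S(f_2,f_4), S(f_3,f_4), S(f_1,h_5), S(f_2,h_5), S(f_3,h_5), S(f_4,h_5), S(f_1,h_6), S(f_2,h_6), S(f_3,h_6), S(f_4,h_6), S(h_5,h_6), S(f_1,h_7), S(f_2,h_7), S(f_3,h_7), S(f_4,h_7), S(h_5,h_7), S(h_6,h_7), S(f_1,h_8), S(f_2,h_8), S(f_3,h_8), S(f_4,h_8), S(h_5,h_8), S(h_6,h_8), S(h_7,h_8)) all reduce to 0 modulo the current basis, so we have a Gröbner basis.
Inter-reduce: drop elements whose leading term is divisible by another's, tail-reduce, and make monic.
Reduced Gröbner basis: {u + 5, v - 3}.

A lex Gröbner basis eliminates variables successively. Here v - 3 depends only on v, with roots {3}; lifting each root through the earlier basis elements recovers the full solutions.
  v = 3: the earlier basis element becomes u + 5 = 0, giving u = -5 — point (-5, 3).
Zero-dimensionality of the ideal guarantees finitely many solutions over ℂ.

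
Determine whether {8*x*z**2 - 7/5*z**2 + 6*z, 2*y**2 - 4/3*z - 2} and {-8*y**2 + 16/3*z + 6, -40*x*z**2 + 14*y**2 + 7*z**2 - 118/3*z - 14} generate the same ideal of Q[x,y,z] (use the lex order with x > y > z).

Equality of ideals is decidable: compute both reduced Gröbner bases (unique for the ordering) and check whether they agree.
Buchberger on the first generating set:
f_1 = 8*x*z**2 - 7/5*z**2 + 6*z, LT = x*z**2.
f_2 = 2*y**2 - 4/3*z - 2, LT = y**2.

The S-polynomials (S(f_1,f_2)) all reduce to 0 modulo the current basis, so we have a Gröbner basis.
Inter-reduce: drop elements whose leading term is divisible by another's, tail-reduce, and make monic.
Reduced Gröbner basis: {x*z**2 - 7/40*z**2 + 3/4*z, y**2 - 2/3*z - 1}.

Buchberger on the second generating set:
h_1 = -8*y**2 + 16/3*z + 6, LT = y**2.
h_2 = -40*x*z**2 + 14*y**2 + 7*z**2 - 118/3*z - 14, LT = x*z**2.

The S-polynomials (S(h_1,h_2)) all reduce to 0 modulo the current basis, so we have a Gröbner basis.
Inter-reduce: drop elements whose leading term is divisible by another's, tail-reduce, and make monic.
Reduced Gröbner basis: {x*z**2 - 7/40*z**2 + 3/4*z + 7/80, y**2 - 2/3*z - 3/4}.

These differ, so the ideals are not equal.

No, the ideals differ.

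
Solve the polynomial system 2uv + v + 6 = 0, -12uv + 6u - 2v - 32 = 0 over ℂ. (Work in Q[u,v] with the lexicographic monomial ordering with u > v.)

{(5/6, -9/4), (-2, 2)}

Compute a lex Gröbner basis by Buchberger's algorithm.
f_1 = 2uv + v + 6, LT = uv.
f_2 = -12uv + 6u - 2v - 32, LT = uv.

S(f_1,f_2): lcm = uv. S = 1/2u + 1/3v + 1/3.
  reduce S modulo (f_1, f_2):
  remainder 1/2u + 1/3v + 1/3 ≠ 0; add h_3 = 1/2u + 1/3v + 1/3 to the basis.

S(f_1,h_3): lcm = uv. S = -2/3v^2 - 1/6v + 3.
  reduce S modulo (f_1, f_2, h_3):
  remainder -2/3v^2 - 1/6v + 3 ≠ 0; add h_4 = -2/3v^2 - 1/6v + 3 to the basis.

The other S-polynomials (S(f_2,h_3), S(f_1,h_4), S(f_2,h_4), S(h_3,h_4)) all reduce to 0 modulo the current basis, so we have a Gröbner basis.
Inter-reduce: drop elements whose leading term is divisible by another's, tail-reduce, and make monic.
Reduced Gröbner basis: {u + 2/3v + 2/3, v^2 + 1/4v - 9/2}.

Elimination: the polynomial v^2 + 1/4v - 9/2 lies in the elimination ideal for v, so v ∈ {-9/4, 2}. For each such v, the remaining basis elements (now univariate) give the rest of the solution.
  v = -9/4: the earlier basis element becomes u - 5/6 = 0, giving u = 5/6 — point (5/6, -9/4).
  v = 2: the earlier basis element becomes u + 2 = 0, giving u = -2 — point (-2, 2).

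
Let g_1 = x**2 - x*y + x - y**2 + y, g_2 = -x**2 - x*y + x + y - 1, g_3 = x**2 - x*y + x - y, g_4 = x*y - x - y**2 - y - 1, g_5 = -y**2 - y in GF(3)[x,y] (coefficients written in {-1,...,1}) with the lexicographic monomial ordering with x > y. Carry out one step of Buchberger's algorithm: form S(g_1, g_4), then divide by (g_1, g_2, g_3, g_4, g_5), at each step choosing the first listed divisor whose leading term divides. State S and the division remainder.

lcm(LM(g_1), LM(g_4)) = x**2*y.
S = (lcm/LT(g_1))·g_1 − (lcm/LT(g_4))·g_4 = x**2 - x*y + x - y**3 + y**2.
Reduce S modulo (g_1, g_2, g_3, g_4, g_5) in that order:
  leading term x**2: subtract (1)·g_1 from x**2 - x*y + x - y**3 + y**2 → -y**3 - y**2 - y
  leading term y**3: subtract (y)·g_5 from -y**3 - y**2 - y → -y
  leading term y: no divisor's leading term divides it; move -y to the remainder.
The remainder -y is nonzero, so it would be added as the next basis element.

S(g_1, g_4) = x**2 - x*y + x - y**3 + y**2; remainder on division = -y.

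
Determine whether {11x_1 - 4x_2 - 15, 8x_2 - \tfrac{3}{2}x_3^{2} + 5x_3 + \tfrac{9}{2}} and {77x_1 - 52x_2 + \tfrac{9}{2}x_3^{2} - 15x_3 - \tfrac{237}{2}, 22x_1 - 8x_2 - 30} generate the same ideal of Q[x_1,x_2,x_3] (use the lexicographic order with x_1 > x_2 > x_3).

Equality of ideals is decidable: compute both reduced Gröbner bases (unique for the ordering) and check whether they agree.
Buchberger on the first generating set:
f_1 = 11x_1 - 4x_2 - 15, LT = x_1.
f_2 = 8x_2 - \tfrac{3}{2}x_3^{2} + 5x_3 + \tfrac{9}{2}, LT = x_2.

The S-polynomials (S(f_1,f_2)) all reduce to 0 modulo the current basis, so we have a Gröbner basis.
Inter-reduce: drop elements whose leading term is divisible by another's, tail-reduce, and make monic.
Reduced Gröbner basis: {x_1 - \tfrac{3}{44}x_3^{2} + \tfrac{5}{22}x_3 - \tfrac{51}{44}, x_2 - \tfrac{3}{16}x_3^{2} + \tfrac{5}{8}x_3 + \tfrac{9}{16}}.

Buchberger on the second generating set:
h_1 = 77x_1 - 52x_2 + \tfrac{9}{2}x_3^{2} - 15x_3 - \tfrac{237}{2}, LT = x_1.
h_2 = 22x_1 - 8x_2 - 30, LT = x_1.

S(h_1,h_2): lcm = x_1. S = -\tfrac{24}{77}x_2 + \tfrac{9}{154}x_3^{2} - \tfrac{15}{77}x_3 - \tfrac{27}{154}.
  leading term x_2: no divisor's leading term divides it; move -\tfrac{24}{77}x_2 to the remainder.
  leading term x_3^{2}: no divisor's leading term divides it; move \tfrac{9}{154}x_3^{2} to the remainder.
  leading term x_3: no divisor's leading term divides it; move -\tfrac{15}{77}x_3 to the remainder.
  leading term 1: no divisor's leading term divides it; move -\tfrac{27}{154} to the remainder.
  remainder -\tfrac{24}{77}x_2 + \tfrac{9}{154}x_3^{2} - \tfrac{15}{77}x_3 - \tfrac{27}{154} ≠ 0; add k_3 = -\tfrac{24}{77}x_2 + \tfrac{9}{154}x_3^{2} - \tfrac{15}{77}x_3 - \tfrac{27}{154} to the basis.

The other S-polynomials (S(h_1,k_3), S(h_2,k_3)) all reduce to 0 modulo the current basis, so we have a Gröbner basis.
Inter-reduce: drop elements whose leading term is divisible by another's, tail-reduce, and make monic.
Reduced Gröbner basis: {x_1 - \tfrac{3}{44}x_3^{2} + \tfrac{5}{22}x_3 - \tfrac{51}{44}, x_2 - \tfrac{3}{16}x_3^{2} + \tfrac{5}{8}x_3 + \tfrac{9}{16}}.

Same reduced basis, so the two generating sets span the same ideal.

Yes, the ideals are equal.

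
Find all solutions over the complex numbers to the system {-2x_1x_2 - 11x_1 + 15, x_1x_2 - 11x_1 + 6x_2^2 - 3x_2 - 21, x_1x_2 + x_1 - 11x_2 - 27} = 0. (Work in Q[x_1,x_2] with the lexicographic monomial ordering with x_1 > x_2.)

{(3, -3)}

Compute a lex Gröbner basis by Buchberger's algorithm.
f_1 = -2x_1x_2 - 11x_1 + 15, LT = x_1x_2.
f_2 = x_1x_2 - 11x_1 + 6x_2^2 - 3x_2 - 21, LT = x_1x_2.
f_3 = x_1x_2 + x_1 - 11x_2 - 27, LT = x_1x_2.

S(f_1,f_2): lcm = x_1x_2. S = 33/2x_1 - 6x_2^2 + 3x_2 + 27/2.
  reduce S modulo (f_1, f_2, f_3):
  remainder 33/2x_1 - 6x_2^2 + 3x_2 + 27/2 ≠ 0; add h_4 = 33/2x_1 - 6x_2^2 + 3x_2 + 27/2 to the basis.

S(f_1,f_3): lcm = x_1x_2. S = 9/2x_1 + 11x_2 + 39/2.
  reduce S modulo (f_1, f_2, f_3, h_4):
  remainder 18/11x_2^2 + 112/11x_2 + 174/11 ≠ 0; add h_5 = 18/11x_2^2 + 112/11x_2 + 174/11 to the basis.

S(f_1,h_4): lcm = x_1x_2. S = 11/2x_1 + 4/11x_2^3 - 2/11x_2^2 - 9/11x_2 - 15/2.
  reduce S modulo (f_1, f_2, f_3, h_4, h_5):
  remainder -208/81x_2 - 208/27 ≠ 0; add h_6 = -208/81x_2 - 208/27 to the basis.

The other S-polynomials (S(f_2,f_3), S(f_2,h_4), S(f_3,h_4), S(f_1,h_5), S(f_2,h_5), S(f_3,h_5), S(h_4,h_5), S(f_1,h_6), S(f_2,h_6), S(f_3,h_6), S(h_4,h_6), S(h_5,h_6)) all reduce to 0 modulo the current basis, so we have a Gröbner basis.
Inter-reduce: drop elements whose leading term is divisible by another's, tail-reduce, and make monic.
Reduced Gröbner basis: {x_1 - 3, x_2 + 3}.

Since the basis is lex-ordered, x_2 + 3 is univariate in x_2. Its roots are {-3}. Back-substituting each root into the other basis elements fixes the other coordinates.
  x_2 = -3: the earlier basis element becomes x_1 - 3 = 0, giving x_1 = 3 — point (3, -3).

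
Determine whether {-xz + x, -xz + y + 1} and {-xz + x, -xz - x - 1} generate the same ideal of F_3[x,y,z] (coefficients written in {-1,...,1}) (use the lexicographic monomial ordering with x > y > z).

For a fixed monomial order, each ideal has a unique reduced Gröbner basis; comparing bases decides equality.
Buchberger on the first generating set:
f_1 = -xz + x, LT = xz.
f_2 = -xz + y + 1, LT = xz.

S(f_1,f_2): lcm = xz. S = -x + y + 1.
  leading term x: no divisor's leading term divides it; move -x to the remainder.
  leading term y: no divisor's leading term divides it; move y to the remainder.
  leading term 1: no divisor's leading term divides it; move 1 to the remainder.
  remainder -x + y + 1 ≠ 0; add g_3 = -x + y + 1 to the basis.

S(f_1,g_3): lcm = xz. S = -x + yz + z.
  leading term x: subtract (1)·g_3 from -x + yz + z → yz - y + z - 1
  leading term yz: no divisor's leading term divides it; move yz to the remainder.
  leading term y: no divisor's leading term divides it; move -y to the remainder.
  leading term z: no divisor's leading term divides it; move z to the remainder.
  leading term 1: no divisor's leading term divides it; move -1 to the remainder.
  remainder yz - y + z - 1 ≠ 0; add g_4 = yz - y + z - 1 to the basis.

The other S-polynomials (S(f_2,g_3), S(f_1,g_4), S(f_2,g_4), S(g_3,g_4)) all reduce to 0 modulo the current basis, so we have a Gröbner basis.
Inter-reduce: drop elements whose leading term is divisible by another's, tail-reduce, and make monic.
Reduced Gröbner basis: {x - y - 1, yz - y + z - 1}.

Buchberger on the second generating set:
h_1 = -xz + x, LT = xz.
h_2 = -xz - x - 1, LT = xz.

S(h_1,h_2): lcm = xz. S = x - 1.
  leading term x: no divisor's leading term divides it; move x to the remainder.
  leading term 1: no divisor's leading term divides it; move -1 to the remainder.
  remainder x - 1 ≠ 0; add k_3 = x - 1 to the basis.

S(h_1,k_3): lcm = xz. S = -x + z.
  leading term x: subtract (-1)·k_3 from -x + z → z - 1
  leading term z: no divisor's leading term divides it; move z to the remainder.
  leading term 1: no divisor's leading term divides it; move -1 to the remainder.
  remainder z - 1 ≠ 0; add k_4 = z - 1 to the basis.

The other S-polynomials (S(h_2,k_3), S(h_1,k_4), S(h_2,k_4), S(k_3,k_4)) all reduce to 0 modulo the current basis, so we have a Gröbner basis.
Inter-reduce: drop elements whose leading term is divisible by another's, tail-reduce, and make monic.
Reduced Gröbner basis: {x - 1, z - 1}.

These differ, so the ideals are not equal.
The choice of monomial ordering does not affect the verdict — as long as both bases are computed under the same ordering, their equality decides ideal equality.

No, the ideals differ.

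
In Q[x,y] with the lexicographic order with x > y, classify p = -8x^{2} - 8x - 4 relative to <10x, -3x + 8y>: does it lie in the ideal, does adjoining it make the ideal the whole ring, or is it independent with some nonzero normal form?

First compute the reduced Gröbner basis of I by Buchberger's algorithm.
f_1 = 10x, LT = x.
f_2 = -3x + 8y, LT = x.

S(f_1,f_2): lcm = x. S = \tfrac{8}{3}y.
  leading term y: no divisor's leading term divides it; move \tfrac{8}{3}y to the remainder.
  remainder \tfrac{8}{3}y ≠ 0; add h_3 = \tfrac{8}{3}y to the basis.

S(f_1,h_3): leading monomials are coprime, so the S-polynomial reduces to 0 (Buchberger's first criterion).
S(f_2,h_3): leading monomials are coprime, so the S-polynomial reduces to 0 (Buchberger's first criterion).
Every S-polynomial of the final basis reduces to 0, so we have a Gröbner basis.
Inter-reduce: drop elements whose leading term is divisible by another's, tail-reduce, and make monic.
Reduced Gröbner basis: {x, y}.
Label its elements g_1 = x, g_2 = y.

Reduce p = -8x^{2} - 8x - 4 modulo G:
  leading term x^{2}: subtract (-8x)·g_1 from -8x^{2} - 8x - 4 → -8x - 4
  leading term x: subtract (-8)·g_1 from -8x - 4 → -4
  leading term 1: no divisor's leading term divides it; move -4 to the remainder.
  normal form = -4.
The normal form is nonzero, so p ∉ I. Since p minus its normal form lies in I, I + (p) = I + (r) where r = -4; decide whether this ideal is the whole ring.
Here r = -4 is a nonzero constant, hence a unit: 1 ∈ I + (p), the Gröbner basis of I + (p) is {1}, and the enlarged system has no common solution — adjoining p is inconsistent.

The remainder on division by a Gröbner basis is unique — it is the normal form.

Adjoining -8x^{2} - 8x - 4 makes the ideal the whole ring: the system is inconsistent.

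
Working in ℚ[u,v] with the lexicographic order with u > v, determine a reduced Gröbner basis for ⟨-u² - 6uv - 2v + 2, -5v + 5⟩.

G = {u² + 6u, v - 1}

f_1 = -u² - 6uv - 2v + 2, LT = u².
f_2 = -5v + 5, LT = v.

The S-polynomials (S(f_1,f_2)) all reduce to 0 modulo the current basis, so we have a Gröbner basis.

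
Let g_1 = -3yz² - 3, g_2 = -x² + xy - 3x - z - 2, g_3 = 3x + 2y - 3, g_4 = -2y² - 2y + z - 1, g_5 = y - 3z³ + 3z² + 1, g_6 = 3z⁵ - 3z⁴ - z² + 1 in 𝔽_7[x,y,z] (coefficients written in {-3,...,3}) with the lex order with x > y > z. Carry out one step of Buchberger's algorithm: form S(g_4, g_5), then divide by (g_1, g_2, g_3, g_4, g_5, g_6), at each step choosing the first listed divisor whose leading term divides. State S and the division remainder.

lcm(LM(g_4), LM(g_5)) = y².
S = (lcm/LT(g_4))·g_4 − (lcm/LT(g_5))·g_5 = 3yz³ - 3yz² + 3z - 3.
Reduce S modulo (g_1, g_2, g_3, g_4, g_5, g_6) in that order:
  leading term yz³: subtract (-z)·g_1 from 3yz³ - 3yz² + 3z - 3 → -3yz² - 3
  leading term yz²: subtract (1)·g_1 from -3yz² - 3 → 0
The remainder is 0, so this S-polynomial contributes no new basis element.

S(g_4, g_5) = 3yz³ - 3yz² + 3z - 3; remainder on division = 0.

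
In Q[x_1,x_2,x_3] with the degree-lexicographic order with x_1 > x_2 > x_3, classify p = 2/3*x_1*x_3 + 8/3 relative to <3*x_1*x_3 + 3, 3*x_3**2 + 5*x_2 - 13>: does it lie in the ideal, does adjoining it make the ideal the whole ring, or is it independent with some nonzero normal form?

First compute the reduced Gröbner basis of I by Buchberger's algorithm.
f_1 = 3*x_1*x_3 + 3, LT = x_1*x_3.
f_2 = 3*x_3**2 + 5*x_2 - 13, LT = x_3**2.

S(f_1,f_2): lcm = x_1*x_3**2. S = -5/3*x_1*x_2 + 13/3*x_1 + x_3.
  leading term x_1*x_2: no divisor's leading term divides it; move -5/3*x_1*x_2 to the remainder.
  leading term x_1: no divisor's leading term divides it; move 13/3*x_1 to the remainder.
  leading term x_3: no divisor's leading term divides it; move x_3 to the remainder.
  remainder -5/3*x_1*x_2 + 13/3*x_1 + x_3 ≠ 0; add h_3 = -5/3*x_1*x_2 + 13/3*x_1 + x_3 to the basis.

The other S-polynomials (S(f_1,h_3), S(f_2,h_3)) all reduce to 0 modulo the current basis, so we have a Gröbner basis.
Inter-reduce: drop elements whose leading term is divisible by another's, tail-reduce, and make monic.
Reduced Gröbner basis: {x_1*x_2 - 13/5*x_1 - 3/5*x_3, x_1*x_3 + 1, x_3**2 + 5/3*x_2 - 13/3}.
Label its elements g_1 = x_1*x_2 - 13/5*x_1 - 3/5*x_3, g_2 = x_1*x_3 + 1, g_3 = x_3**2 + 5/3*x_2 - 13/3.

Reduce p = 2/3*x_1*x_3 + 8/3 modulo G:
  leading term x_1*x_3: subtract (2/3)·g_2 from 2/3*x_1*x_3 + 8/3 → 2
  leading term 1: no divisor's leading term divides it; move 2 to the remainder.
  normal form = 2.
The normal form is nonzero, so p ∉ I. Since p minus its normal form lies in I, I + (p) = I + (r) where r = 2; decide whether this ideal is the whole ring.
Here r = 2 is a nonzero constant, hence a unit: 1 ∈ I + (p), the Gröbner basis of I + (p) is {1}, and the enlarged system has no common solution — adjoining p is inconsistent.

Adjoining 2/3*x_1*x_3 + 8/3 makes the ideal the whole ring: the system is inconsistent.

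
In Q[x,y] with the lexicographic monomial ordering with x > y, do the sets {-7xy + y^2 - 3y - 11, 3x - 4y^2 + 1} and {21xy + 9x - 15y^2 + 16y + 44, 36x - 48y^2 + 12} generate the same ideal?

Equality of ideals is decidable: compute both reduced Gröbner bases (unique for the ordering) and check whether they agree.
Buchberger on the first generating set:
f_1 = -7xy + y^2 - 3y - 11, LT = xy.
f_2 = 3x - 4y^2 + 1, LT = x.

S(f_1,f_2): lcm = xy. S = 4/3y^3 - 1/7y^2 + 2/21y + 11/7.
  leading term y^3: no divisor's leading term divides it; move 4/3y^3 to the remainder.
  leading term y^2: no divisor's leading term divides it; move -1/7y^2 to the remainder.
  leading term y: no divisor's leading term divides it; move 2/21y to the remainder.
  leading term 1: no divisor's leading term divides it; move 11/7 to the remainder.
  remainder 4/3y^3 - 1/7y^2 + 2/21y + 11/7 ≠ 0; add g_3 = 4/3y^3 - 1/7y^2 + 2/21y + 11/7 to the basis.

The other S-polynomials (S(f_1,g_3), S(f_2,g_3)) all reduce to 0 modulo the current basis, so we have a Gröbner basis.
Inter-reduce: drop elements whose leading term is divisible by another's, tail-reduce, and make monic.
Reduced Gröbner basis: {x - 4/3y^2 + 1/3, y^3 - 3/28y^2 + 1/14y + 33/28}.

Buchberger on the second generating set:
h_1 = 21xy + 9x - 15y^2 + 16y + 44, LT = xy.
h_2 = 36x - 48y^2 + 12, LT = x.

S(h_1,h_2): lcm = xy. S = 3/7x + 4/3y^3 - 5/7y^2 + 3/7y + 44/21.
  leading term x: subtract (1/84)·h_2 from 3/7x + 4/3y^3 - 5/7y^2 + 3/7y + 44/21 → 4/3y^3 - 1/7y^2 + 3/7y + 41/21
  leading term y^3: no divisor's leading term divides it; move 4/3y^3 to the remainder.
  leading term y^2: no divisor's leading term divides it; move -1/7y^2 to the remainder.
  leading term y: no divisor's leading term divides it; move 3/7y to the remainder.
  leading term 1: no divisor's leading term divides it; move 41/21 to the remainder.
  remainder 4/3y^3 - 1/7y^2 + 3/7y + 41/21 ≠ 0; add k_3 = 4/3y^3 - 1/7y^2 + 3/7y + 41/21 to the basis.

The other S-polynomials (S(h_1,k_3), S(h_2,k_3)) all reduce to 0 modulo the current basis, so we have a Gröbner basis.
Inter-reduce: drop elements whose leading term is divisible by another's, tail-reduce, and make monic.
Reduced Gröbner basis: {x - 4/3y^2 + 1/3, y^3 - 3/28y^2 + 9/28y + 41/28}.

These differ, so the ideals are not equal.

No, the ideals differ.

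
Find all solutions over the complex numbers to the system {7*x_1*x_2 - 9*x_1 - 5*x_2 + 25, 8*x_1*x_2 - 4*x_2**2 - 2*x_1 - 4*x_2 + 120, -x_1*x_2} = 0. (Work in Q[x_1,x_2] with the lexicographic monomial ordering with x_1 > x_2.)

{(0, 5)}

Compute a lex Gröbner basis by Buchberger's algorithm.
f_1 = 7*x_1*x_2 - 9*x_1 - 5*x_2 + 25, LT = x_1*x_2.
f_2 = 8*x_1*x_2 - 2*x_1 - 4*x_2**2 - 4*x_2 + 120, LT = x_1*x_2.
f_3 = -x_1*x_2, LT = x_1*x_2.

S(f_1,f_2): lcm = x_1*x_2. S = -29/28*x_1 + 1/2*x_2**2 - 3/14*x_2 - 80/7.
  reduce S modulo (f_1, f_2, f_3):
  remainder -29/28*x_1 + 1/2*x_2**2 - 3/14*x_2 - 80/7 ≠ 0; add h_4 = -29/28*x_1 + 1/2*x_2**2 - 3/14*x_2 - 80/7 to the basis.

S(f_1,f_3): lcm = x_1*x_2. S = -9/7*x_1 - 5/7*x_2 + 25/7.
  reduce S modulo (f_1, f_2, f_3, h_4):
  remainder -18/29*x_2**2 - 13/29*x_2 + 515/29 ≠ 0; add h_5 = -18/29*x_2**2 - 13/29*x_2 + 515/29 to the basis.

S(f_1,h_4): lcm = x_1*x_2. S = -9/7*x_1 + 14/29*x_2**3 - 6/29*x_2**2 - 2385/203*x_2 + 25/7.
  reduce S modulo (f_1, f_2, f_3, h_4, h_5):
  remainder 515/162*x_2 - 2575/162 ≠ 0; add h_6 = 515/162*x_2 - 2575/162 to the basis.

The other S-polynomials (S(f_2,f_3), S(f_2,h_4), S(f_3,h_4), S(f_1,h_5), S(f_2,h_5), S(f_3,h_5), S(h_4,h_5), S(f_1,h_6), S(f_2,h_6), S(f_3,h_6), S(h_4,h_6), S(h_5,h_6)) all reduce to 0 modulo the current basis, so we have a Gröbner basis.
Inter-reduce: drop elements whose leading term is divisible by another's, tail-reduce, and make monic.
Reduced Gröbner basis: {x_1, x_2 - 5}.

A lex Gröbner basis eliminates variables successively. Here x_2 - 5 depends only on x_2, with roots {5}; lifting each root through the earlier basis elements recovers the full solutions.
  x_2 = 5: the earlier basis element becomes x_1 = 0, giving x_1 = 0 — point (0, 5).
This is the nonlinear analogue of row-reducing a linear system.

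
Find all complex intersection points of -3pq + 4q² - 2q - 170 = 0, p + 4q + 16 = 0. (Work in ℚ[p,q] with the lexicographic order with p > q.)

Compute a lex Gröbner basis by Buchberger's algorithm.
f_1 = -3pq + 4q² - 2q - 170, LT = pq.
f_2 = p + 4q + 16, LT = p.

S(f_1,f_2): lcm = pq. S = -16/3q² - 46/3q + 170/3.
  reduce S modulo (f_1, f_2):
  remainder -16/3q² - 46/3q + 170/3 ≠ 0; add h_3 = -16/3q² - 46/3q + 170/3 to the basis.

The other S-polynomials (S(f_1,h_3), S(f_2,h_3)) all reduce to 0 modulo the current basis, so we have a Gröbner basis.
Inter-reduce: drop elements whose leading term is divisible by another's, tail-reduce, and make monic.
Reduced Gröbner basis: {p + 4q + 16, q² + 23/8q - 85/8}.

Elimination: the polynomial q² + 23/8q - 85/8 lies in the elimination ideal for q, so q ∈ {-5, 17/8}. For each such q, the remaining basis elements (now univariate) give the rest of the solution.
  q = -5: the earlier basis element becomes p - 4 = 0, giving p = 4 — point (4, -5).
  q = 17/8: the earlier basis element becomes p + 49/2 = 0, giving p = -49/2 — point (-49/2, 17/8).

{(4, -5), (-49/2, 17/8)}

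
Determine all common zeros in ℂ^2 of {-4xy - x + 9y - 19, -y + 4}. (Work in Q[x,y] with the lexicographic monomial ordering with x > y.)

{(1, 4)}

Compute a lex Gröbner basis by Buchberger's algorithm.
f_1 = -4xy - x + 9y - 19, LT = xy.
f_2 = -y + 4, LT = y.

S(f_1,f_2): lcm = xy. S = 17/4x - 9/4y + 19/4.
  reduce S modulo (f_1, f_2):
  remainder 17/4x - 17/4 ≠ 0; add h_3 = 17/4x - 17/4 to the basis.

The other S-polynomials (S(f_1,h_3), S(f_2,h_3)) all reduce to 0 modulo the current basis, so we have a Gröbner basis.
Inter-reduce: drop elements whose leading term is divisible by another's, tail-reduce, and make monic.
Reduced Gröbner basis: {x - 1, y - 4}.

Elimination: the polynomial y - 4 lies in the elimination ideal for y, so y ∈ {4}. For each such y, the remaining basis elements (now univariate) give the rest of the solution.
  y = 4: the earlier basis element becomes x - 1 = 0, giving x = 1 — point (1, 4).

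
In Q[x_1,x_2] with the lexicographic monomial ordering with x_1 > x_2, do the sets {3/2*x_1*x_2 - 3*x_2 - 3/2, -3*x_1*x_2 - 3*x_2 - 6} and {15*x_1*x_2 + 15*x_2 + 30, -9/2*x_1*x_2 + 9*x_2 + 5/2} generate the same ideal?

No, the ideals differ.

Since reduced Gröbner bases are canonical representatives of ideals under a given ordering, it suffices to compute and compare them.
Buchberger on the first generating set:
f_1 = 3/2*x_1*x_2 - 3*x_2 - 3/2, LT = x_1*x_2.
f_2 = -3*x_1*x_2 - 3*x_2 - 6, LT = x_1*x_2.

S(f_1,f_2): lcm = x_1*x_2. S = -3*x_2 - 3.
  leading term x_2: no divisor's leading term divides it; move -3*x_2 to the remainder.
  leading term 1: no divisor's leading term divides it; move -3 to the remainder.
  remainder -3*x_2 - 3 ≠ 0; add g_3 = -3*x_2 - 3 to the basis.

S(f_1,g_3): lcm = x_1*x_2. S = -x_1 - 2*x_2 - 1.
  leading term x_1: no divisor's leading term divides it; move -x_1 to the remainder.
  leading term x_2: subtract (2/3)·g_3 from -2*x_2 - 1 → 1
  leading term 1: no divisor's leading term divides it; move 1 to the remainder.
  remainder -x_1 + 1 ≠ 0; add g_4 = -x_1 + 1 to the basis.

The other S-polynomials (S(f_2,g_3), S(f_1,g_4), S(f_2,g_4), S(g_3,g_4)) all reduce to 0 modulo the current basis, so we have a Gröbner basis.
Inter-reduce: drop elements whose leading term is divisible by another's, tail-reduce, and make monic.
Reduced Gröbner basis: {x_1 - 1, x_2 + 1}.

Buchberger on the second generating set:
h_1 = 15*x_1*x_2 + 15*x_2 + 30, LT = x_1*x_2.
h_2 = -9/2*x_1*x_2 + 9*x_2 + 5/2, LT = x_1*x_2.

S(h_1,h_2): lcm = x_1*x_2. S = 3*x_2 + 23/9.
  leading term x_2: no divisor's leading term divides it; move 3*x_2 to the remainder.
  leading term 1: no divisor's leading term divides it; move 23/9 to the remainder.
  remainder 3*x_2 + 23/9 ≠ 0; add k_3 = 3*x_2 + 23/9 to the basis.

S(h_1,k_3): lcm = x_1*x_2. S = -23/27*x_1 + x_2 + 2.
  leading term x_1: no divisor's leading term divides it; move -23/27*x_1 to the remainder.
  leading term x_2: subtract (1/3)·k_3 from x_2 + 2 → 31/27
  leading term 1: no divisor's leading term divides it; move 31/27 to the remainder.
  remainder -23/27*x_1 + 31/27 ≠ 0; add k_4 = -23/27*x_1 + 31/27 to the basis.

The other S-polynomials (S(h_2,k_3), S(h_1,k_4), S(h_2,k_4), S(k_3,k_4)) all reduce to 0 modulo the current basis, so we have a Gröbner basis.
Inter-reduce: drop elements whose leading term is divisible by another's, tail-reduce, and make monic.
Reduced Gröbner basis: {x_1 - 31/23, x_2 + 23/27}.

Since the reduced bases disagree, the two ideals are not the same.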